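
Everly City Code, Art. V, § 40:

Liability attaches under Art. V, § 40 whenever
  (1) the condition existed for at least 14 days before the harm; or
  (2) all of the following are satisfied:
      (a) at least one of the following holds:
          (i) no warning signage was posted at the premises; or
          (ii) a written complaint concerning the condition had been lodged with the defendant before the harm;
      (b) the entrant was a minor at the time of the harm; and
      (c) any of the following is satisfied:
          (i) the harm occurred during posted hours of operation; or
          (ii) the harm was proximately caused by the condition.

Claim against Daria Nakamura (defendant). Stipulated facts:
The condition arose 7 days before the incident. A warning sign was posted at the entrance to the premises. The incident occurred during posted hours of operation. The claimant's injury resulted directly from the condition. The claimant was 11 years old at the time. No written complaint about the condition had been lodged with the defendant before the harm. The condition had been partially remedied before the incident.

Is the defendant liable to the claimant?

No — not liable.

(1) condition ≥14 days old — not met.
(i) no signage posted — not satisfied.
(ii) complaint lodged — not satisfied.
(a) = F OR F = false.
(b) entrant a minor — met.
(i) during posted hours — satisfied.
(ii) proximate cause — met.
(c) = T OR T = true.
(2) = F AND T AND T = false.
Overall = F OR F = false.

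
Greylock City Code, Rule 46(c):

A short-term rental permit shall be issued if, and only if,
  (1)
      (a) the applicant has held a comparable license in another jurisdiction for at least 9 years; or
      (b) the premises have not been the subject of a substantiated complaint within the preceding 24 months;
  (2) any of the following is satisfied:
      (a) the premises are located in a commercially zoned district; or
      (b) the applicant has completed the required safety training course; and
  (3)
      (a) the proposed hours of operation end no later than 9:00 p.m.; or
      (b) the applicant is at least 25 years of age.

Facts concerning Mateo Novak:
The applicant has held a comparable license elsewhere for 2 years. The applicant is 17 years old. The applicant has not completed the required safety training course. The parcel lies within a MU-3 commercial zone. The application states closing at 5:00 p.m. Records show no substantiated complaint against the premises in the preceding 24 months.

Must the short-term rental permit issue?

Yes — granted.

(a) prior license ≥ 9 yr — fails.
(b) no complaint in 24 mo. — satisfied.
So (1) is satisfied (F OR T).
(a) commercially zoned — holds.
(b) safety training — not satisfied.
(2): T OR F → true.
(a) closes by 9 p.m. — met.
(b) age ≥ 25 — not satisfied.
(3): T OR F → true.
Overall = T AND T AND T = true.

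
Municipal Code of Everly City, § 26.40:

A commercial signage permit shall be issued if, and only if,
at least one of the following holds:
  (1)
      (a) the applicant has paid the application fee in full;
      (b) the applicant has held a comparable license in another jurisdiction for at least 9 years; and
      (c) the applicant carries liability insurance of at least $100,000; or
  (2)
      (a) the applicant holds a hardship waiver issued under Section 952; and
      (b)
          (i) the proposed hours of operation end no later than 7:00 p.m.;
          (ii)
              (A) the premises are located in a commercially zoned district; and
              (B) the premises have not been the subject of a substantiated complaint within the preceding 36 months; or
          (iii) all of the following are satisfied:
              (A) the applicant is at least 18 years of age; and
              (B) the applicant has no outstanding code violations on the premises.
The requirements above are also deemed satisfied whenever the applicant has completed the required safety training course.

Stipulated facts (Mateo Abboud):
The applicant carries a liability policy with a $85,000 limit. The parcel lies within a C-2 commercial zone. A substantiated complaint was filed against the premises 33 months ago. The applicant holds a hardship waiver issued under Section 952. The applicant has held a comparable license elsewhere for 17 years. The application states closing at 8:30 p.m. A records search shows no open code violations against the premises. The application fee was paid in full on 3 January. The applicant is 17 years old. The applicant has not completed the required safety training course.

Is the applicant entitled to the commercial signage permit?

(a) fee paid — holds.
(b) prior license ≥ 9 yr — satisfied.
(c) insurance ≥ $100,000 — not met.
(1): T AND T AND F → false.
(a) hardship waiver — met.
(i) closes by 7 p.m. — not met.
(A) commercially zoned — met.
(B) no complaint in 36 mo. — fails.
(ii) = T AND F = false.
(A) age ≥ 18 — not satisfied.
(B) no code violations — holds.
(iii) = F AND T = false.
(b): F OR F OR F → false.
(2): T AND F → false.
Overall = F OR F = false.
Exception (safety training) — not satisfied.
Result: main false OR exception false → false.

No — denied.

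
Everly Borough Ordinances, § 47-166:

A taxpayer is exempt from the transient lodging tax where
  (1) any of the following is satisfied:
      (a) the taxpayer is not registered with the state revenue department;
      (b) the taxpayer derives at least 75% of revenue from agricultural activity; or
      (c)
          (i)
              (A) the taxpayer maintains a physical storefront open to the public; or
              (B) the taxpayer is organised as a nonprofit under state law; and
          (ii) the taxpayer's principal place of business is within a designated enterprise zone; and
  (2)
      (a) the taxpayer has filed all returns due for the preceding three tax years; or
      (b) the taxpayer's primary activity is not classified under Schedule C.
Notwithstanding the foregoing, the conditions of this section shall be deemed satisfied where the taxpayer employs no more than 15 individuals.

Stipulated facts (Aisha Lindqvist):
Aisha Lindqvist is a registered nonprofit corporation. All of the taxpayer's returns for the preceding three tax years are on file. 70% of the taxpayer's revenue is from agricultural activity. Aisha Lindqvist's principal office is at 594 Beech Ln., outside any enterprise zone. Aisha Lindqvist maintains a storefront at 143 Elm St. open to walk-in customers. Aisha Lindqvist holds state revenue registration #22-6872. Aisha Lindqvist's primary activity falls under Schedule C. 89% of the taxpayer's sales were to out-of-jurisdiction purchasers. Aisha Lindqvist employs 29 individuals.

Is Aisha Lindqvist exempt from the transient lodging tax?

No — not exempt.

(a) not (state-registered) — not met.
(b) ≥75% agricultural — not met.
(A) has storefront — holds.
(B) nonprofit — met.
(i): T OR T → true.
(ii) in enterprise zone — fails.
(c) = T AND F = false.
(1) = F OR F OR F = false.
(a) returns current — met.
(b) not (Schedule C activity) — not satisfied.
So (2) is satisfied (T OR F).
Overall = F AND T = false.
Exception (≤ 15 employees) — not satisfied.
Result: main false OR exception false → false.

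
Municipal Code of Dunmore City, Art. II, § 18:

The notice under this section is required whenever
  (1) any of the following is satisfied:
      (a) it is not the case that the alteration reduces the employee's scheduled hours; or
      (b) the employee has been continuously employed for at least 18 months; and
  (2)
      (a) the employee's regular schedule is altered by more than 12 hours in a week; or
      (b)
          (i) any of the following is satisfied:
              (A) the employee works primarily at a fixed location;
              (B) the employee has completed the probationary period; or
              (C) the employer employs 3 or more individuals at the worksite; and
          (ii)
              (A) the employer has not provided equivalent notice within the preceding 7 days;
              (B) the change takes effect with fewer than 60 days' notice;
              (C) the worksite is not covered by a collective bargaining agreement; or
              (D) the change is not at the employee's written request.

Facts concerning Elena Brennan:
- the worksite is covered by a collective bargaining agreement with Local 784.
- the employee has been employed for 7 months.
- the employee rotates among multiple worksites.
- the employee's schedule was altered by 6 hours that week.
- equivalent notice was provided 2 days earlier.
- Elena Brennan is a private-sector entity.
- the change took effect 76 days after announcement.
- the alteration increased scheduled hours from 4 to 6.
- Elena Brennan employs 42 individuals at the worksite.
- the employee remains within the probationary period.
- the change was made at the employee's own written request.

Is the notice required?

(a) not (hours reduced) — met.
(b) tenure ≥ 18 mo. — not satisfied.
(1): T OR F → true.
(a) schedule shift > 12h — not met.
(A) fixed location — fails.
(B) past probation — not met.
(C) ≥ 3 at site — met.
So (i) is satisfied (F OR F OR T).
(A) no recent notice — fails.
(B) < 60 days' notice — fails.
(C) no CBA — not satisfied.
(D) not employee-requested — not met.
(ii): F OR F OR F OR F → false.
So (b) is not satisfied (T AND F).
(2): F OR F → false.
Overall: T AND F → false.

No — not required.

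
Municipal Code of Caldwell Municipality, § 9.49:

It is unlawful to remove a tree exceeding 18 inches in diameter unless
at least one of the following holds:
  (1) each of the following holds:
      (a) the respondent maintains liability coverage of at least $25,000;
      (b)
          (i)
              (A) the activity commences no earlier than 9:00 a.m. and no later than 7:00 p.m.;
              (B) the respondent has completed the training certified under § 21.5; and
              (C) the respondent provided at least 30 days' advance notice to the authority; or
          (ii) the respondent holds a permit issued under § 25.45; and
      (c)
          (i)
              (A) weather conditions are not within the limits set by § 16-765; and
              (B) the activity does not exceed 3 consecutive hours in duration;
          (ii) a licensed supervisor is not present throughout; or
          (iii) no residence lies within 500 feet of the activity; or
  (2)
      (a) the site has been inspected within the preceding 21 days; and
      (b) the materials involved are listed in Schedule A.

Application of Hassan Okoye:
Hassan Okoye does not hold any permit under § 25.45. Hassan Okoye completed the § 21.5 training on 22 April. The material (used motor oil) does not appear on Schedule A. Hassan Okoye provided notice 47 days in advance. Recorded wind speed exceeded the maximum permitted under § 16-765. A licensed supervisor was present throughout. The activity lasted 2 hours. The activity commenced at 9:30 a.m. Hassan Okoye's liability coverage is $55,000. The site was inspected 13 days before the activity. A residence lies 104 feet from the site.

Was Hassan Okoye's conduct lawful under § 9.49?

Yes — lawful.

(a) coverage ≥ $25,000 — satisfied.
(A) start within hours — satisfied.
(B) training certified — holds.
(C) ≥30 days' notice — met.
So (i) is satisfied (T AND T AND T).
(ii) holds permit — not satisfied.
(b): T OR F → true.
(A) not (weather ok) — satisfied.
(B) ≤ 3 hrs duration — met.
So (i) is satisfied (T AND T).
(ii) not (supervisor present) — not met.
(iii) no residence in 500 ft — fails.
So (c) is satisfied (T OR F OR F).
(1) = T AND T AND T = true.
(a) site inspected — met.
(b) Schedule A material — fails.
So (2) is not satisfied (T AND F).
Overall = T OR F = true.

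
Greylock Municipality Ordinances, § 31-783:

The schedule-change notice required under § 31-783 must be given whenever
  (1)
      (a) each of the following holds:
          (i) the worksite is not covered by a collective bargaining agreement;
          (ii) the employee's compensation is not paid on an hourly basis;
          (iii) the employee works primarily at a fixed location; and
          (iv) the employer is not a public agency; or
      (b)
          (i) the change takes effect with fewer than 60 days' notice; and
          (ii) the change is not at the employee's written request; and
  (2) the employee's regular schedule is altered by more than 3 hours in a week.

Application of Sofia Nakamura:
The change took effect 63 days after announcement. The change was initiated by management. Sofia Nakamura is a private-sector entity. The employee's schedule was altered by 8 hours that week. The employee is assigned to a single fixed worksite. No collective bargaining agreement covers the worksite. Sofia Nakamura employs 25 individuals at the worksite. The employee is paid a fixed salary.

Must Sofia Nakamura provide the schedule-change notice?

Yes — required.

(i) no CBA — met.
(ii) not (hourly-paid) — met.
(iii) fixed location — met.
(iv) not (public agency) — met.
(a) = T AND T AND T AND T = true.
(i) < 60 days' notice — fails.
(ii) not employee-requested — holds.
(b): F AND T → false.
So (1) is satisfied (T OR F).
(2) schedule shift > 3h — met.
Overall: T AND T → true.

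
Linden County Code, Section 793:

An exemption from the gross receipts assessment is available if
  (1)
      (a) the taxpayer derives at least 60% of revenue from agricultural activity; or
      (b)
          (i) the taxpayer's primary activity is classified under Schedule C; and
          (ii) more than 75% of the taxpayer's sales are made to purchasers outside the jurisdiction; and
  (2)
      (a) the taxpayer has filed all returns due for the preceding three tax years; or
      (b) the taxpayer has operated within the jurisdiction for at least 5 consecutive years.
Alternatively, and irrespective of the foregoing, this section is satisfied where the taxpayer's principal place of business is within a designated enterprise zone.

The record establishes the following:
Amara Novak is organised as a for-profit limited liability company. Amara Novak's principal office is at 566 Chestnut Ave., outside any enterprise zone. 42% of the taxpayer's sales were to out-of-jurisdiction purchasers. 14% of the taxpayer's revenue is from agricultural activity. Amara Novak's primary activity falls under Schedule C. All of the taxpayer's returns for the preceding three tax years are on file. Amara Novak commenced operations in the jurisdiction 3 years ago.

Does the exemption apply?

No — not exempt.

(a) ≥60% agricultural — fails.
(i) Schedule C activity — holds.
(ii) >75% out-of-jur. sales — not met.
(b): T AND F → false.
So (1) is not satisfied (F OR F).
(a) returns current — met.
(b) ≥ 5 yrs in jurisdiction — not met.
(2): T OR F → true.
Overall: F AND T → false.
Exception (in enterprise zone) — not satisfied.
Result: main false OR exception false → false.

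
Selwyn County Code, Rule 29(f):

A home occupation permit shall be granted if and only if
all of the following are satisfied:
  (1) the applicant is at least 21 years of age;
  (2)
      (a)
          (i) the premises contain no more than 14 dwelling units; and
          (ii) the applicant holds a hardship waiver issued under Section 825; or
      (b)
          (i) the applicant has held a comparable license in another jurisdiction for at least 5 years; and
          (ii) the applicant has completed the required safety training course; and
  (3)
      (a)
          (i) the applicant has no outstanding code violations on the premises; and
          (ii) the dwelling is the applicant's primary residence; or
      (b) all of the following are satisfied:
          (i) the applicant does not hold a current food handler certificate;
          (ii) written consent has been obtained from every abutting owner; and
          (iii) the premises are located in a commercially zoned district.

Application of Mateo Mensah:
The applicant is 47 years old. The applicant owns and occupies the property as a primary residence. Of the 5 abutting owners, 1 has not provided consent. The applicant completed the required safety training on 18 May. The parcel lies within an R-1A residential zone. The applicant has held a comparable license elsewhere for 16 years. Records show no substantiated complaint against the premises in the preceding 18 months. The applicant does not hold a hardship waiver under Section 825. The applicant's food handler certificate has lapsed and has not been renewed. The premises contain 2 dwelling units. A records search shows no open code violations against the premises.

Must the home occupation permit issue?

Yes — granted.

(1) age ≥ 21 — satisfied.
(i) ≤ 14 units — satisfied.
(ii) hardship waiver — not met.
(a): T AND F → false.
(i) prior license ≥ 5 yr — holds.
(ii) safety training — holds.
(b) = T AND T = true.
(2): F OR T → true.
(i) no code violations — met.
(ii) primary residence — met.
So (a) is satisfied (T AND T).
(i) not (food handler cert.) — satisfied.
(ii) all abutters consent — not satisfied.
(iii) commercially zoned — not satisfied.
So (b) is not satisfied (T AND F AND F).
(3): T OR F → true.
So Overall is satisfied (T AND T AND T).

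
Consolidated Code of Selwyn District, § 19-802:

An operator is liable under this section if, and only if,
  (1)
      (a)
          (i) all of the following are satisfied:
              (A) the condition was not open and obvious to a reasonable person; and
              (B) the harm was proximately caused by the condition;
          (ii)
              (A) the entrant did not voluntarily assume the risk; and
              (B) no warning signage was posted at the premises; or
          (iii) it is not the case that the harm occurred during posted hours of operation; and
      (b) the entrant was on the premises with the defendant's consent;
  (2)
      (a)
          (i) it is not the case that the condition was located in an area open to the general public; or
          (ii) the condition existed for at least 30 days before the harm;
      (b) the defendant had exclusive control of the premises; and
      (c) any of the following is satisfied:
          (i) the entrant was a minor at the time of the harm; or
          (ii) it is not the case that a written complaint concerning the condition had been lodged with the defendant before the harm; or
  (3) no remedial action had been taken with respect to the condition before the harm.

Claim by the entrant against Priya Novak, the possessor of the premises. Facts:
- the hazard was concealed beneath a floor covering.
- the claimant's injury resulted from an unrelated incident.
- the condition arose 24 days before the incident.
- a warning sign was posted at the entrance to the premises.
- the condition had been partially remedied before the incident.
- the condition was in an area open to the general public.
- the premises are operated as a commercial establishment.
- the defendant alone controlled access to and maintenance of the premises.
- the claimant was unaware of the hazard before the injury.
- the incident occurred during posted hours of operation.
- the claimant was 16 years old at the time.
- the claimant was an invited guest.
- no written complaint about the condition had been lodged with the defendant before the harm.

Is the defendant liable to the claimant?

(A) not open/obvious — satisfied.
(B) proximate cause — fails.
So (i) is not satisfied (T AND F).
(A) no assumed risk — met.
(B) no signage posted — not met.
So (ii) is not satisfied (T AND F).
(iii) not (during posted hours) — not satisfied.
So (a) is not satisfied (F OR F OR F).
(b) consent to enter — satisfied.
(1) = F AND T = false.
(i) not (public area) — not satisfied.
(ii) condition ≥30 days old — not satisfied.
(a): F OR F → false.
(b) exclusive control — holds.
(i) entrant a minor — satisfied.
(ii) not (complaint lodged) — met.
So (c) is satisfied (T OR T).
So (2) is not satisfied (F AND T AND T).
(3) no remedial action — not met.
Overall: F OR F OR F → false.

No — not liable.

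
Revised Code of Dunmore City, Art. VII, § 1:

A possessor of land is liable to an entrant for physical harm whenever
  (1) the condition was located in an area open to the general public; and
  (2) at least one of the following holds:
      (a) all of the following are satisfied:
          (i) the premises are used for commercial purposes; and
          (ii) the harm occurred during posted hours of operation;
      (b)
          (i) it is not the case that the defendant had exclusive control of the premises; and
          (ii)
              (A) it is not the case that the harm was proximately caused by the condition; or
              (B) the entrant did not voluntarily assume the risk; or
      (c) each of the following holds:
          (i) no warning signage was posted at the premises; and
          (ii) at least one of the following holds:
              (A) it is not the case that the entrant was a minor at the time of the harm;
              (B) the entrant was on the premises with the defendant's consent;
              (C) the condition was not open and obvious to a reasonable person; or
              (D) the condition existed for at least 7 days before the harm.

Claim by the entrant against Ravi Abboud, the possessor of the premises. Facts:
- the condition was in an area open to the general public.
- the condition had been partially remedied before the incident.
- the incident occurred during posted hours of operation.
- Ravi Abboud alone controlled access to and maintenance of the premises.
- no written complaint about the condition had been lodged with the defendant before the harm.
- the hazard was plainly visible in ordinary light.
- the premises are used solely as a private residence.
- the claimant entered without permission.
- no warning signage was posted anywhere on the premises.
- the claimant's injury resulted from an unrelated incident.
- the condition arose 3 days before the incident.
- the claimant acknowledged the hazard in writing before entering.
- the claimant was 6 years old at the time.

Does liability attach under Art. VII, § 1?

(1) public area — met.
(i) commercial use — not met.
(ii) during posted hours — holds.
(a): F AND T → false.
(i) not (exclusive control) — not satisfied.
(A) not (proximate cause) — satisfied.
(B) no assumed risk — not satisfied.
(ii): T OR F → true.
(b) = F AND T = false.
(i) no signage posted — satisfied.
(A) not (entrant a minor) — not met.
(B) consent to enter — not met.
(C) not open/obvious — not satisfied.
(D) condition ≥7 days old — not satisfied.
So (ii) is not satisfied (F OR F OR F OR F).
(c) = T AND F = false.
(2) = F OR F OR F = false.
So Overall is not satisfied (T AND F).

No — not liable.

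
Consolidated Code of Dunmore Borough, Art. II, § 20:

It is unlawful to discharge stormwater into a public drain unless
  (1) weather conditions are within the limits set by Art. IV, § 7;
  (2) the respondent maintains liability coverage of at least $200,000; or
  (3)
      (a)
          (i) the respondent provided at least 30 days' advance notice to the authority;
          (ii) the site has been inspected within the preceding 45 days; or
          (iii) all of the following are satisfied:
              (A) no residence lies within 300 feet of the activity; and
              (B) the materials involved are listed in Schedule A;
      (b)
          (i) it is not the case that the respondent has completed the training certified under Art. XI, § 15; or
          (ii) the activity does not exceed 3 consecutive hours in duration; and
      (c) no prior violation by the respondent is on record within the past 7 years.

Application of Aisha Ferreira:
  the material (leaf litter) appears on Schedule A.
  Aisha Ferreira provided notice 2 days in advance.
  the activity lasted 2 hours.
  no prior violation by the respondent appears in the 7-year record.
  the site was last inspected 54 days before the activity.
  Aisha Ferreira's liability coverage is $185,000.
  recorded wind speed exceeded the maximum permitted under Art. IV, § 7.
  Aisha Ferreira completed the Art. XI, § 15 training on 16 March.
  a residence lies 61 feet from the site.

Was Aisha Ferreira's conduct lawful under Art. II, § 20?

No — unlawful.

(1) weather ok — fails.
(2) coverage ≥ $200,000 — not met.
(i) ≥30 days' notice — not met.
(ii) site inspected — not satisfied.
(A) no residence in 300 ft — not satisfied.
(B) Schedule A material — met.
(iii) = F AND T = false.
(a) = F OR F OR F = false.
(i) not (training certified) — fails.
(ii) ≤ 3 hrs duration — satisfied.
(b): F OR T → true.
(c) no prior violation — met.
(3) = F AND T AND T = false.
Overall: F OR F OR F → false.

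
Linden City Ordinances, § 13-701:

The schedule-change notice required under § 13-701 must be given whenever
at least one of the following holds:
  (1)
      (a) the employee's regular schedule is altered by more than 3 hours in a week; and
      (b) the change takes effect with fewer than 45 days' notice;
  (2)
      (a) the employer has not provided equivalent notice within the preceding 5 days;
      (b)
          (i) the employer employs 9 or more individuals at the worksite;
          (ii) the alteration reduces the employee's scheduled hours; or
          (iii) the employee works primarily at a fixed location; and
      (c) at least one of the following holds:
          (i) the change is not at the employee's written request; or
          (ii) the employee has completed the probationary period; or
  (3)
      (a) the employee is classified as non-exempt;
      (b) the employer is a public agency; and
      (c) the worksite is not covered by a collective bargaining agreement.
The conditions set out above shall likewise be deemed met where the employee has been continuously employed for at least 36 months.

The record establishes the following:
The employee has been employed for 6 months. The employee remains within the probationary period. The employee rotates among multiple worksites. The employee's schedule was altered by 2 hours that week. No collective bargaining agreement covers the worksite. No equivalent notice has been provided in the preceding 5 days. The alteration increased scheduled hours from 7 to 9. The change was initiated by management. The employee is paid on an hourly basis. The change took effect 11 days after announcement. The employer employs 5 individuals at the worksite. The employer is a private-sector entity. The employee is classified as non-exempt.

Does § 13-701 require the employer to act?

(a) schedule shift > 3h — not satisfied.
(b) < 45 days' notice — holds.
(1): F AND T → false.
(a) no recent notice — holds.
(i) ≥ 9 at site — not satisfied.
(ii) hours reduced — fails.
(iii) fixed location — fails.
(b) = F OR F OR F = false.
(i) not employee-requested — holds.
(ii) past probation — not met.
(c): T OR F → true.
So (2) is not satisfied (T AND F AND T).
(a) non-exempt — met.
(b) public agency — not met.
(c) no CBA — satisfied.
So (3) is not satisfied (T AND F AND T).
Overall = F OR F OR F = false.
Exception (tenure ≥ 36 mo.) — not satisfied.
Result: main false OR exception false → false.

No — not required.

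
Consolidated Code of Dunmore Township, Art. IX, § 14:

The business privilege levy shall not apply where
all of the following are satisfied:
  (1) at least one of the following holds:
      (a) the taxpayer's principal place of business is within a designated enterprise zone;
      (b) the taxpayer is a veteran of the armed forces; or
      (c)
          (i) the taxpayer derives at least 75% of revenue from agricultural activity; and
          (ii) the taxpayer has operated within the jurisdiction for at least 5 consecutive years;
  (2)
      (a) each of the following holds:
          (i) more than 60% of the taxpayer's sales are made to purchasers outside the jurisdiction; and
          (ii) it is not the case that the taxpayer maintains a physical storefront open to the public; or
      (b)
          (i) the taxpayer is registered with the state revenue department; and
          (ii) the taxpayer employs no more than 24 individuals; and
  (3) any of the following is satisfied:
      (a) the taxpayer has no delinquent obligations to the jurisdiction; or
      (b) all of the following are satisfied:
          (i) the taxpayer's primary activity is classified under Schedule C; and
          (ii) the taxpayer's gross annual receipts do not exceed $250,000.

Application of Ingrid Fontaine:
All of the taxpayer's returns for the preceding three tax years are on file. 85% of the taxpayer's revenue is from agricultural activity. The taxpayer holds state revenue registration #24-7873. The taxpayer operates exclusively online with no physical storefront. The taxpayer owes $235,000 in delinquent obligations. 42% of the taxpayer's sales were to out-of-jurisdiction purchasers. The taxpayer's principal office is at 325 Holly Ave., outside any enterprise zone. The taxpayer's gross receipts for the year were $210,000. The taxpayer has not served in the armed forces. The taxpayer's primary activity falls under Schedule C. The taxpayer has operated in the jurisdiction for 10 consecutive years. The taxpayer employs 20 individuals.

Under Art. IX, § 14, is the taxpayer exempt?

(a) in enterprise zone — not satisfied.
(b) veteran — fails.
(i) ≥75% agricultural — met.
(ii) ≥ 5 yrs in jurisdiction — holds.
(c): T AND T → true.
(1): F OR F OR T → true.
(i) >60% out-of-jur. sales — not satisfied.
(ii) not (has storefront) — holds.
So (a) is not satisfied (F AND T).
(i) state-registered — met.
(ii) ≤ 24 employees — holds.
(b): T AND T → true.
So (2) is satisfied (F OR T).
(a) no delinquency — fails.
(i) Schedule C activity — holds.
(ii) receipts ≤ $250,000 — satisfied.
So (b) is satisfied (T AND T).
So (3) is satisfied (F OR T).
Overall = T AND T AND T = true.

Yes — exempt.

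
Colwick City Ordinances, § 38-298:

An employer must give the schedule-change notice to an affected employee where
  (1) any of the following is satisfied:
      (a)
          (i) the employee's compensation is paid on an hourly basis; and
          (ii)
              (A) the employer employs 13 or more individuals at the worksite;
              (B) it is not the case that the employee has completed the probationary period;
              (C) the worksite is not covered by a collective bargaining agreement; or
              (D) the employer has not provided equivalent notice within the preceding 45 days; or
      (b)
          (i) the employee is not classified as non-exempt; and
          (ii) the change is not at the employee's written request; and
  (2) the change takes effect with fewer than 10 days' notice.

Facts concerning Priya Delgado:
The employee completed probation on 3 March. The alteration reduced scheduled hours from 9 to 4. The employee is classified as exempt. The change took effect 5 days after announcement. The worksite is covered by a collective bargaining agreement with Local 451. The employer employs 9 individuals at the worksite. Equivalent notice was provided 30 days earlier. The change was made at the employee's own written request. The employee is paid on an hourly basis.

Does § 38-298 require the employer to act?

(i) hourly-paid — holds.
(A) ≥ 13 at site — not satisfied.
(B) not (past probation) — fails.
(C) no CBA — fails.
(D) no recent notice — not satisfied.
(ii) = F OR F OR F OR F = false.
(a) = T AND F = false.
(i) not (non-exempt) — satisfied.
(ii) not employee-requested — fails.
(b) = T AND F = false.
(1) = F OR F = false.
(2) < 10 days' notice — satisfied.
Overall: F AND T → false.

No — not required.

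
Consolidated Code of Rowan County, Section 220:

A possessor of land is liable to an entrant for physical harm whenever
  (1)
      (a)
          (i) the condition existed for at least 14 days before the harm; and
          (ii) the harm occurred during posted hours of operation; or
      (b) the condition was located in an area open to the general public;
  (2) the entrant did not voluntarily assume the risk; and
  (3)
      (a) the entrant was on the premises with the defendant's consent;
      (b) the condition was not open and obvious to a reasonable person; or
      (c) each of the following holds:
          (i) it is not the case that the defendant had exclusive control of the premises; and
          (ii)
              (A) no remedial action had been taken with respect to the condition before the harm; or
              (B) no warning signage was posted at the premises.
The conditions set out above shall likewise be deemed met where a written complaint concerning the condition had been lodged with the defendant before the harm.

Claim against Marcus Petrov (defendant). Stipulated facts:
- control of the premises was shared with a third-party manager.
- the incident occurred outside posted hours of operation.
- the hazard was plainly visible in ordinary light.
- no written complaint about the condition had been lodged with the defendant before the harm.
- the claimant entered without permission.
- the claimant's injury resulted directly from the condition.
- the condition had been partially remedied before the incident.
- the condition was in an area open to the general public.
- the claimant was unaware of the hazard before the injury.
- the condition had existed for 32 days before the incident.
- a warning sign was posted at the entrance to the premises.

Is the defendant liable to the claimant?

(i) condition ≥14 days old — holds.
(ii) during posted hours — fails.
(a): T AND F → false.
(b) public area — satisfied.
(1): F OR T → true.
(2) no assumed risk — satisfied.
(a) consent to enter — fails.
(b) not open/obvious — not satisfied.
(i) not (exclusive control) — met.
(A) no remedial action — not met.
(B) no signage posted — not met.
(ii): F OR F → false.
So (c) is not satisfied (T AND F).
So (3) is not satisfied (F OR F OR F).
So Overall is not satisfied (T AND T AND F).
Exception (complaint lodged) — not satisfied.
Result: main false OR exception false → false.

No — not liable.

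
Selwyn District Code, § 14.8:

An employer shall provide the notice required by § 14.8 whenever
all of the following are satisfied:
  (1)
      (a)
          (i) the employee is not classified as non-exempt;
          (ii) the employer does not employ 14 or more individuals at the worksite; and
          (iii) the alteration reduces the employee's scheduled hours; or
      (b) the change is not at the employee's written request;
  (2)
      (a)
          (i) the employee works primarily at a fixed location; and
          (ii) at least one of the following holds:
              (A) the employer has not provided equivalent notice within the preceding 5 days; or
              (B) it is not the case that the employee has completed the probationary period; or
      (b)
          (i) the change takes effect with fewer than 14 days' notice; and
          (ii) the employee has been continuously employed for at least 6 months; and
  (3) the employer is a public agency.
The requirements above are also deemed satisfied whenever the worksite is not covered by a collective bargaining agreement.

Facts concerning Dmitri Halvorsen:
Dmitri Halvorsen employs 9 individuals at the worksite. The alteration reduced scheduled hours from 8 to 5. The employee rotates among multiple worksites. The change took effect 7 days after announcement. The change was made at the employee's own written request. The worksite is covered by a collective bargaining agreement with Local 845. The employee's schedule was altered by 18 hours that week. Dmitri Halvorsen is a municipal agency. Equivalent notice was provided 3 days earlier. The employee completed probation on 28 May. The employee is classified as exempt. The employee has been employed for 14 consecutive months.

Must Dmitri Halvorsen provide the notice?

(i) not (non-exempt) — holds.
(ii) not (≥ 14 at site) — holds.
(iii) hours reduced — met.
(a): T AND T AND T → true.
(b) not employee-requested — not satisfied.
(1) = T OR F = true.
(i) fixed location — fails.
(A) no recent notice — not met.
(B) not (past probation) — not met.
So (ii) is not satisfied (F OR F).
(a): F AND F → false.
(i) < 14 days' notice — met.
(ii) tenure ≥ 6 mo. — holds.
So (b) is satisfied (T AND T).
(2) = F OR T = true.
(3) public agency — satisfied.
So Overall is satisfied (T AND T AND T).
Exception (no CBA) — not satisfied.
Result: main true OR exception false → true.

Yes — required.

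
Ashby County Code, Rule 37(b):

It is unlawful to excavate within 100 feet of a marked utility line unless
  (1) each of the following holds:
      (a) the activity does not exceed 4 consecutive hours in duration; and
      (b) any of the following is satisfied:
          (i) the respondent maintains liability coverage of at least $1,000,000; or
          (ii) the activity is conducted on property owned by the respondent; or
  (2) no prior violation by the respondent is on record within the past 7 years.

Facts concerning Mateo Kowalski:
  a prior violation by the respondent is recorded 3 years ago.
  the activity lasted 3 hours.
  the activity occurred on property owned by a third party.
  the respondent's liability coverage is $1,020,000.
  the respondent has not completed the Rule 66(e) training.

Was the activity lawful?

(a) ≤ 4 hrs duration — satisfied.
(i) coverage ≥ $1,000,000 — satisfied.
(ii) own property — fails.
(b): T OR F → true.
(1): T AND T → true.
(2) no prior violation — fails.
Overall = T OR F = true.

Yes — lawful.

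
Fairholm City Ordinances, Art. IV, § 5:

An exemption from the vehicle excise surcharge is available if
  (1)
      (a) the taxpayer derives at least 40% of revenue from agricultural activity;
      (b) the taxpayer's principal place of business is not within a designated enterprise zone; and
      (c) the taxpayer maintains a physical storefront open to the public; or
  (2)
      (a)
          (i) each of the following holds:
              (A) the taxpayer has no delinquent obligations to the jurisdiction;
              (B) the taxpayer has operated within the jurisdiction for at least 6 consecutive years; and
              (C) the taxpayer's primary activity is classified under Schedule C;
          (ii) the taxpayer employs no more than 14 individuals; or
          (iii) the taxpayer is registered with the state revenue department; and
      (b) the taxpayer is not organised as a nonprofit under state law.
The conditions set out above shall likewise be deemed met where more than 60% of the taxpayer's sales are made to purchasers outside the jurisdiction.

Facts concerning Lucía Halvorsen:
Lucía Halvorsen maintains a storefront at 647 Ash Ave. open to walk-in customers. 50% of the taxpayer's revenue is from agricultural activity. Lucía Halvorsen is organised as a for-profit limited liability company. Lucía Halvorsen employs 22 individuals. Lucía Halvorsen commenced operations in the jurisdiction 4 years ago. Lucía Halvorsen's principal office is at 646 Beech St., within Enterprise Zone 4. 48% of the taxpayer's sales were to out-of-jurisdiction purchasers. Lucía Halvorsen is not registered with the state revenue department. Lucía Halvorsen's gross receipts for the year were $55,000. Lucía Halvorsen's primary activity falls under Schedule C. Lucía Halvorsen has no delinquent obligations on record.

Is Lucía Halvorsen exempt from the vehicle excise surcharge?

No — not exempt.

(a) ≥40% agricultural — holds.
(b) not (in enterprise zone) — fails.
(c) has storefront — met.
(1) = T AND F AND T = false.
(A) no delinquency — met.
(B) ≥ 6 yrs in jurisdiction — fails.
(C) Schedule C activity — satisfied.
(i): T AND F AND T → false.
(ii) ≤ 14 employees — fails.
(iii) state-registered — not met.
(a) = F OR F OR F = false.
(b) not (nonprofit) — satisfied.
So (2) is not satisfied (F AND T).
Overall = F OR F = false.
Exception (>60% out-of-jur. sales) — not satisfied.
Result: main false OR exception false → false.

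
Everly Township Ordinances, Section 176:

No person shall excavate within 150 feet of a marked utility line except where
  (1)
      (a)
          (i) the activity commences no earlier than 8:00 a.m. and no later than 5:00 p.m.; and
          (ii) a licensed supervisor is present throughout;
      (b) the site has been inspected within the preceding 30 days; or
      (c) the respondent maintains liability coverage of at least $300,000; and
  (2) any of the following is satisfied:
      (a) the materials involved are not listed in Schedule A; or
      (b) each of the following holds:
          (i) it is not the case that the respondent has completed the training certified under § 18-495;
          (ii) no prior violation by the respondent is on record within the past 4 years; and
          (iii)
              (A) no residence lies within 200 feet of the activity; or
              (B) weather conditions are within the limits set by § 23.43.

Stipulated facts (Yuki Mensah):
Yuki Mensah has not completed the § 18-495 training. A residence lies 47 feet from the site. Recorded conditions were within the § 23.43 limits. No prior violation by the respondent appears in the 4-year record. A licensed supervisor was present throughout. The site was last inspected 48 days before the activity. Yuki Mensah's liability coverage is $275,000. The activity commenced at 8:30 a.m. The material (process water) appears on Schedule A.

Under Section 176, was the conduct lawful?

Yes — lawful.

(i) start within hours — satisfied.
(ii) supervisor present — satisfied.
(a): T AND T → true.
(b) site inspected — not met.
(c) coverage ≥ $300,000 — not met.
So (1) is satisfied (T OR F OR F).
(a) not (Schedule A material) — fails.
(i) not (training certified) — holds.
(ii) no prior violation — holds.
(A) no residence in 200 ft — not met.
(B) weather ok — met.
So (iii) is satisfied (F OR T).
(b) = T AND T AND T = true.
(2): F OR T → true.
Overall: T AND T → true.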